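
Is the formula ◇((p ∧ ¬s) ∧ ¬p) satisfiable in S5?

Unsatisfiable (every branch closes)

1. ◇((p ∧ ¬s) ∧ ¬p), u
2. (p ∧ ¬s) ∧ ¬p, v
3. p ∧ ¬s, v
4. ¬p, v
5. p, v
6. ¬s, v
Accessibility: uRu, uRv, vRu, vRv
Branch closes: p and ¬p both at v.
(One branch shown.) All branches close.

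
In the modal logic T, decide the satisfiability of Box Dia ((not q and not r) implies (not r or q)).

1. Box Dia ((not q and not r) implies (not r or q)), 0
2. Dia ((not q and not r) implies (not r or q)), 0
3. (not q and not r) implies (not r or q), 1
4. Dia ((not q and not r) implies (not r or q)), 1
5. not r or q, 1
6. q, 1
7. (not q and not r) implies (not r or q), 2
8. not r or q, 2
9. q, 2
Accessibility: 0R0, 0R1, 1R1, 1R2, 2R2

Yes, satisfiable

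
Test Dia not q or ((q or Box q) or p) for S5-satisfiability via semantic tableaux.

Satisfiable (open branch found)

1. Dia not q or ((q or Box q) or p), w0
2. (q or Box q) or p, w0
3. p, w0
Accessibility: w0Rw0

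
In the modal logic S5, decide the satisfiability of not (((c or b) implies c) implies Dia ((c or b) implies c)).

1. not (((c or b) implies c) implies Dia ((c or b) implies c)), u
2. (c or b) implies c, u
3. not Dia ((c or b) implies c), u
4. not ((c or b) implies c), u
5. c or b, u
6. not c, u
7. not (c or b), u
8. not b, u
9. b, u
Accessibility: uRu
Branch closes: b and not b both at u.
All branches of the tableau close; one closing branch shown above.

Unsatisfiable (every branch closes)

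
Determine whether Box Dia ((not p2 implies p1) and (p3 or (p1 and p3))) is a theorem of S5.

Tableau for the negation not Box Dia ((not p2 implies p1) and (p3 or (p1 and p3))):
1. not Box Dia ((not p2 implies p1) and (p3 or (p1 and p3))), w0
2. not Dia ((not p2 implies p1) and (p3 or (p1 and p3))), w1
3. not ((not p2 implies p1) and (p3 or (p1 and p3))), w0
4. not ((not p2 implies p1) and (p3 or (p1 and p3))), w1
5. not (p3 or (p1 and p3)), w0
6. not p3, w0
7. not (p1 and p3), w0
8. not (p3 or (p1 and p3)), w1
9. not p3, w1
10. not (p1 and p3), w1
Accessibility: w0Rw0, w0Rw1, w1Rw0, w1Rw1
The negation has an open branch (countermodel exists).

Invalid (countermodel exists)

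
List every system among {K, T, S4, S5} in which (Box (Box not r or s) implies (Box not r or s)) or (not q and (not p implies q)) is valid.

T, S4, S5

T-tableau for the negation not ((Box (Box not r or s) implies (Box not r or s)) or (not q and (not p implies q))):
1. not ((Box (Box not r or s) implies (Box not r or s)) or (not q and (not p implies q))), 0
2. not (Box (Box not r or s) implies (Box not r or s)), 0   [neg-or-rule on 1]
3. not (not q and (not p implies q)), 0   [neg-or-rule on 1]
4. Box (Box not r or s), 0   [neg-implies-rule on 2]
5. not (Box not r or s), 0   [neg-implies-rule on 2]
6. not Box not r, 0   [neg-or-rule on 5]
7. not s, 0   [neg-or-rule on 5]
8. Box not r or s, 0   [Box-rule on 4 via 0R0]
9. not (not p implies q), 0   [neg-and-rule on 3 (branches; this branch)]
10. not p, 0   [neg-implies-rule on 9]
11. not q, 0   [neg-implies-rule on 9]
12. Box not r, 0   [or-rule on 8 (branches; this branch)]
13. not r, 0   [Box-rule on 12 via 0R0]
14. r, 1   [neg-Box-rule on 6: fresh world 1, 0R1]
15. Box not r or s, 1   [Box-rule on 4 via 0R1]
16. not r, 1   [Box-rule on 12 via 0R1]
Accessibility: 0R0, 0R1, 1R1
Branch closes: r and not r both at 1.
Every branch closes (one shown): valid in T, hence also in S4, S5 (every theorem of T is a theorem of S4 and S5).
K-tableau for the negation not ((Box (Box not r or s) implies (Box not r or s)) or (not q and (not p implies q))):
1. not ((Box (Box not r or s) implies (Box not r or s)) or (not q and (not p implies q))), 0
2. not (Box (Box not r or s) implies (Box not r or s)), 0   [neg-or-rule on 1]
3. not (not q and (not p implies q)), 0   [neg-or-rule on 1]
4. Box (Box not r or s), 0   [neg-implies-rule on 2]
5. not (Box not r or s), 0   [neg-implies-rule on 2]
6. not Box not r, 0   [neg-or-rule on 5]
7. not s, 0   [neg-or-rule on 5]
8. not (not p implies q), 0   [neg-and-rule on 3 (branches; this branch)]
9. not p, 0   [neg-implies-rule on 8]
10. not q, 0   [neg-implies-rule on 8]
11. r, 1   [neg-Box-rule on 6: fresh world 1, 0R1]
12. Box not r or s, 1   [Box-rule on 4 via 0R1]
13. s, 1   [or-rule on 12 (branches; this branch)]
Accessibility: 0R1
Complete open branch: countermodel on a K-frame, so not valid in K.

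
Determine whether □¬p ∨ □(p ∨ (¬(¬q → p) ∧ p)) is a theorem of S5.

Tableau for the negation ¬(□¬p ∨ □(p ∨ (¬(¬q → p) ∧ p))):
1. ¬(□¬p ∨ □(p ∨ (¬(¬q → p) ∧ p))), 0
2. ¬□¬p, 0   [¬∨-rule on 1]
3. ¬□(p ∨ (¬(¬q → p) ∧ p)), 0   [¬∨-rule on 1]
4. p, 1   [¬□-rule on 2: fresh world 1, 0R1]
5. ¬(p ∨ (¬(¬q → p) ∧ p)), 2   [¬□-rule on 3: fresh world 2, 0R2]
6. ¬p, 2   [¬∨-rule on 5]
7. ¬(¬(¬q → p) ∧ p), 2   [¬∨-rule on 5]
Accessibility: 0R0, 0R1, 0R2, 1R0, 1R1, 1R2, 2R0, 2R1, 2R2
The negation has an open branch (countermodel exists).

No, not valid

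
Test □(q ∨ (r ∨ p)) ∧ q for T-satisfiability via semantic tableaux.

1. □(q ∨ (r ∨ p)) ∧ q, u
2. □(q ∨ (r ∨ p)), u
3. q, u
4. q ∨ (r ∨ p), u
5. r ∨ p, u
6. p, u
Accessibility: uRu

Yes, satisfiable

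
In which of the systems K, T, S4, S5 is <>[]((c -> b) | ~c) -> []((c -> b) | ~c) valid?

S5

S4-tableau for the negation ~(<>[]((c -> b) | ~c) -> []((c -> b) | ~c)):
1. ~(<>[]((c -> b) | ~c) -> []((c -> b) | ~c)), w0
2. <>[]((c -> b) | ~c), w0
3. ~[]((c -> b) | ~c), w0
4. []((c -> b) | ~c), w1
5. (c -> b) | ~c, w1
6. ~c, w1
7. ~((c -> b) | ~c), w2
8. ~(c -> b), w2
9. c, w2
10. ~b, w2
Accessibility: w0Rw0, w0Rw1, w0Rw2, w1Rw1, w2Rw2
Complete open branch: countermodel on an S4-frame, so not valid in S4, nor in K, T (the same frame is also a K-frame and a T-frame).
S5-tableau for the negation ~(<>[]((c -> b) | ~c) -> []((c -> b) | ~c)):
1. ~(<>[]((c -> b) | ~c) -> []((c -> b) | ~c)), w0
2. <>[]((c -> b) | ~c), w0
3. ~[]((c -> b) | ~c), w0
4. []((c -> b) | ~c), w1
5. (c -> b) | ~c, w0
6. (c -> b) | ~c, w1
7. c -> b, w0
8. c -> b, w1
9. b, w0
10. b, w1
11. ~((c -> b) | ~c), w2
12. ~(c -> b), w2
13. c, w2
14. ~b, w2
15. (c -> b) | ~c, w2
16. c -> b, w2
17. b, w2
Accessibility: w0Rw0, w0Rw1, w0Rw2, w1Rw0, w1Rw1, w1Rw2, w2Rw0, w2Rw1, w2Rw2
Branch closes: b and ~b both at w2.
Every branch closes (one shown): valid in S5.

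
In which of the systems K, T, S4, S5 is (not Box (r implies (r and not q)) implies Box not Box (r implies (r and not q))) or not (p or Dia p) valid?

S5

S4-tableau for the negation not ((not Box (r implies (r and not q)) implies Box not Box (r implies (r and not q))) or not (p or Dia p)):
1. not ((not Box (r implies (r and not q)) implies Box not Box (r implies (r and not q))) or not (p or Dia p)), w0
2. not (not Box (r implies (r and not q)) implies Box not Box (r implies (r and not q))), w0
3. p or Dia p, w0
4. not Box (r implies (r and not q)), w0
5. not Box not Box (r implies (r and not q)), w0
6. Dia p, w0
7. not (r implies (r and not q)), w1
8. r, w1
9. not (r and not q), w1
10. q, w1
11. Box (r implies (r and not q)), w2
12. r implies (r and not q), w2
13. r and not q, w2
14. r, w2
15. not q, w2
16. p, w3
Accessibility: w0Rw0, w0Rw1, w0Rw2, w0Rw3, w1Rw1, w2Rw2, w3Rw3
Complete open branch: countermodel on an S4-frame, so not valid in S4, nor in K, T (the same frame is also a K-frame and a T-frame).
S5-tableau for the negation not ((not Box (r implies (r and not q)) implies Box not Box (r implies (r and not q))) or not (p or Dia p)):
1. not ((not Box (r implies (r and not q)) implies Box not Box (r implies (r and not q))) or not (p or Dia p)), w0
2. not (not Box (r implies (r and not q)) implies Box not Box (r implies (r and not q))), w0
3. p or Dia p, w0
4. not Box (r implies (r and not q)), w0
5. not Box not Box (r implies (r and not q)), w0
6. Dia p, w0
7. not (r implies (r and not q)), w1
8. r, w1
9. not (r and not q), w1
10. q, w1
11. Box (r implies (r and not q)), w2
12. r implies (r and not q), w0
13. r implies (r and not q), w1
14. r implies (r and not q), w2
15. r and not q, w0
16. r, w0
17. not q, w0
18. r and not q, w1
19. not q, w1
Accessibility: w0Rw0, w0Rw1, w0Rw2, w1Rw0, w1Rw1, w1Rw2, w2Rw0, w2Rw1, w2Rw2
Branch closes: q and not q both at w1.
Every branch closes (one shown): valid in S5.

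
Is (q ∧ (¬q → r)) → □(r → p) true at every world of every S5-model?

Not valid

Tableau for the negation ¬((q ∧ (¬q → r)) → □(r → p)):
1. ¬((q ∧ (¬q → r)) → □(r → p)), w0
2. q ∧ (¬q → r), w0   [¬→-rule on 1]
3. ¬□(r → p), w0   [¬→-rule on 1]
4. q, w0   [∧-rule on 2]
5. ¬q → r, w0   [∧-rule on 2]
6. r, w0   [→-rule on 5 (branches; this branch)]
7. ¬(r → p), w1   [¬□-rule on 3: fresh world w1, w0Rw1]
8. r, w1   [¬→-rule on 7]
9. ¬p, w1   [¬→-rule on 7]
Accessibility: w0Rw0, w0Rw1, w1Rw0, w1Rw1
The negation has an open branch (countermodel exists).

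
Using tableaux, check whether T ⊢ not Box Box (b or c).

Tableau for the negation Box Box (b or c):
1. Box Box (b or c), 0
2. Box (b or c), 0
3. b or c, 0
4. c, 0
Accessibility: 0R0
The negation has an open branch (countermodel exists).

Invalid (countermodel exists)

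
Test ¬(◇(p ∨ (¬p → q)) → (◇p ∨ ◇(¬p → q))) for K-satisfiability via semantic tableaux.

1. ¬(◇(p ∨ (¬p → q)) → (◇p ∨ ◇(¬p → q))), w0
2. ◇(p ∨ (¬p → q)), w0
3. ¬(◇p ∨ ◇(¬p → q)), w0
4. ¬◇p, w0
5. ¬◇(¬p → q), w0
6. p ∨ (¬p → q), w1
7. ¬p, w1
8. ¬(¬p → q), w1
9. ¬q, w1
10. ¬p → q, w1
11. q, w1
Accessibility: w0Rw1
Branch closes: q and ¬q both at w1.
(One branch shown.) All branches close.

No, unsatisfiable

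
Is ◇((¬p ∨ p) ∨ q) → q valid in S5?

Tableau for the negation ¬(◇((¬p ∨ p) ∨ q) → q):
1. ¬(◇((¬p ∨ p) ∨ q) → q), 0
2. ◇((¬p ∨ p) ∨ q), 0   [¬→-rule on 1]
3. ¬q, 0   [¬→-rule on 1]
4. (¬p ∨ p) ∨ q, 1   [◇-rule on 2: fresh world 1, 0R1]
5. q, 1   [∨-rule on 4 (branches; this branch)]
Accessibility: 0R0, 0R1, 1R0, 1R1
The negation has an open branch (countermodel exists).

Not valid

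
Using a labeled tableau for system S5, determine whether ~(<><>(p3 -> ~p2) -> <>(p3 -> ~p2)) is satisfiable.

1. ~(<><>(p3 -> ~p2) -> <>(p3 -> ~p2)), 0
2. <><>(p3 -> ~p2), 0
3. ~<>(p3 -> ~p2), 0
4. ~(p3 -> ~p2), 0
5. p3, 0
6. p2, 0
7. <>(p3 -> ~p2), 1
8. ~(p3 -> ~p2), 1
9. p3, 1
10. p2, 1
11. p3 -> ~p2, 2
12. ~(p3 -> ~p2), 2
13. p3, 2
14. p2, 2
15. ~p2, 2
Accessibility: 0R0, 0R1, 0R2, 1R0, 1R1, 1R2, 2R0, 2R1, 2R2
Branch closes: p2 and ~p2 both at 2.
Every branch closes; the branch above is one of them.

Unsatisfiable (every branch closes)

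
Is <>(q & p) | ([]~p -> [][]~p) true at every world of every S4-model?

Yes, valid

Tableau for the negation ~(<>(q & p) | ([]~p -> [][]~p)):
1. ~(<>(q & p) | ([]~p -> [][]~p)), w0
2. ~<>(q & p), w0
3. ~([]~p -> [][]~p), w0
4. []~p, w0
5. ~[][]~p, w0
6. ~(q & p), w0
7. ~p, w0
8. ~[]~p, w1
9. ~(q & p), w1
10. ~p, w1
11. p, w2
12. ~(q & p), w2
13. ~p, w2
Accessibility: w0Rw0, w0Rw1, w0Rw2, w1Rw1, w1Rw2, w2Rw2
Branch closes: p and ~p both at w2.
Every branch of the negation's tableau closes; the branch above is one of them.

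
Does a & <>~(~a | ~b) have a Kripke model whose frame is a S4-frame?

Satisfiable (open branch found)

1. a & <>~(~a | ~b), w0
2. a, w0   [&-rule on 1]
3. <>~(~a | ~b), w0   [&-rule on 1]
4. ~(~a | ~b), w1   [<>-rule on 3: fresh world w1, w0Rw1]
5. a, w1   [~|-rule on 4]
6. b, w1   [~|-rule on 4]
Accessibility: w0Rw0, w0Rw1, w1Rw1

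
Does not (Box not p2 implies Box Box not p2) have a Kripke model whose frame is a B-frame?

1. not (Box not p2 implies Box Box not p2), 0
2. Box not p2, 0   [neg-implies-rule on 1]
3. not Box Box not p2, 0   [neg-implies-rule on 1]
4. not p2, 0   [Box-rule on 2 via 0R0]
5. not Box not p2, 1   [neg-Box-rule on 3: fresh world 1, 0R1]
6. not p2, 1   [Box-rule on 2 via 0R1]
7. p2, 2   [neg-Box-rule on 5: fresh world 2, 1R2]
Accessibility: 0R0, 0R1, 1R0, 1R1, 1R2, 2R1, 2R2

Yes, satisfiable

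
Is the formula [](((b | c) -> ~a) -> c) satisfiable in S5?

1. [](((b | c) -> ~a) -> c), w0
2. ((b | c) -> ~a) -> c, w0
3. c, w0
Accessibility: w0Rw0

Satisfiable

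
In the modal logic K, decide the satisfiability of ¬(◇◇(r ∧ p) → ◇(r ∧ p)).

1. ¬(◇◇(r ∧ p) → ◇(r ∧ p)), 0
2. ◇◇(r ∧ p), 0   [¬→-rule on 1]
3. ¬◇(r ∧ p), 0   [¬→-rule on 1]
4. ◇(r ∧ p), 1   [◇-rule on 2: fresh world 1, 0R1]
5. ¬(r ∧ p), 1   [¬◇-rule on 3 via 0R1]
6. ¬p, 1   [¬∧-rule on 5 (branches; this branch)]
7. r ∧ p, 2   [◇-rule on 4: fresh world 2, 1R2]
8. r, 2   [∧-rule on 7]
9. p, 2   [∧-rule on 7]
Accessibility: 0R1, 1R2

Satisfiable (open branch found)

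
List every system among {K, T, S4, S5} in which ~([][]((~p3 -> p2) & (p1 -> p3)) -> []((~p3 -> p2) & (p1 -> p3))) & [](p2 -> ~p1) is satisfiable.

T-tableau for the formula:
1. ~([][]((~p3 -> p2) & (p1 -> p3)) -> []((~p3 -> p2) & (p1 -> p3))) & [](p2 -> ~p1), 0
2. ~([][]((~p3 -> p2) & (p1 -> p3)) -> []((~p3 -> p2) & (p1 -> p3))), 0
3. [](p2 -> ~p1), 0
4. [][]((~p3 -> p2) & (p1 -> p3)), 0
5. ~[]((~p3 -> p2) & (p1 -> p3)), 0
6. p2 -> ~p1, 0
7. []((~p3 -> p2) & (p1 -> p3)), 0
8. (~p3 -> p2) & (p1 -> p3), 0
9. ~p3 -> p2, 0
10. p1 -> p3, 0
11. ~p1, 0
12. p2, 0
13. p3, 0
14. ~((~p3 -> p2) & (p1 -> p3)), 1
15. p2 -> ~p1, 1
16. []((~p3 -> p2) & (p1 -> p3)), 1
17. (~p3 -> p2) & (p1 -> p3), 1
18. ~p3 -> p2, 1
19. p1 -> p3, 1
20. ~(p1 -> p3), 1
21. p1, 1
22. ~p3, 1
23. ~p2, 1
24. p2, 1
Accessibility: 0R0, 0R1, 1R1
Branch closes: p2 and ~p2 both at 1.
Every branch closes (one shown): unsatisfiable in T, hence also in S4, S5 (every S4/S5-frame is a T-frame).
K-tableau for the formula:
1. ~([][]((~p3 -> p2) & (p1 -> p3)) -> []((~p3 -> p2) & (p1 -> p3))) & [](p2 -> ~p1), 0
2. ~([][]((~p3 -> p2) & (p1 -> p3)) -> []((~p3 -> p2) & (p1 -> p3))), 0
3. [](p2 -> ~p1), 0
4. [][]((~p3 -> p2) & (p1 -> p3)), 0
5. ~[]((~p3 -> p2) & (p1 -> p3)), 0
6. ~((~p3 -> p2) & (p1 -> p3)), 1
7. p2 -> ~p1, 1
8. []((~p3 -> p2) & (p1 -> p3)), 1
9. ~(p1 -> p3), 1
10. p1, 1
11. ~p3, 1
12. ~p2, 1
Accessibility: 0R1
Complete open branch: satisfiable in K.

K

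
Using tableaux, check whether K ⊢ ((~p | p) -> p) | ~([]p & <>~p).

Valid

Tableau for the negation ~(((~p | p) -> p) | ~([]p & <>~p)):
1. ~(((~p | p) -> p) | ~([]p & <>~p)), u
2. ~((~p | p) -> p), u   [~|-rule on 1]
3. []p & <>~p, u   [~|-rule on 1]
4. ~p | p, u   [~->-rule on 2]
5. ~p, u   [~->-rule on 2]
6. []p, u   [&-rule on 3]
7. <>~p, u   [&-rule on 3]
8. ~p, v   [<>-rule on 7: fresh world v, uRv]
9. p, v   [[]-rule on 6 via uRv]
Accessibility: uRv
Branch closes: p and ~p both at v.
All branches of the negation close; one closing branch shown above.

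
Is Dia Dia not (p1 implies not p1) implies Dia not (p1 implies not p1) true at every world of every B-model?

Tableau for the negation not (Dia Dia not (p1 implies not p1) implies Dia not (p1 implies not p1)):
1. not (Dia Dia not (p1 implies not p1) implies Dia not (p1 implies not p1)), w0
2. Dia Dia not (p1 implies not p1), w0   [neg-implies-rule on 1]
3. not Dia not (p1 implies not p1), w0   [neg-implies-rule on 1]
4. p1 implies not p1, w0   [neg-Dia-rule on 3 via w0Rw0]
5. not p1, w0   [implies-rule on 4 (branches; this branch)]
6. Dia not (p1 implies not p1), w1   [Dia-rule on 2: fresh world w1, w0Rw1]
7. p1 implies not p1, w1   [neg-Dia-rule on 3 via w0Rw1]
8. not p1, w1   [implies-rule on 7 (branches; this branch)]
9. not (p1 implies not p1), w2   [Dia-rule on 6: fresh world w2, w1Rw2]
10. p1, w2   [neg-implies-rule on 9]
Accessibility: w0Rw0, w0Rw1, w1Rw0, w1Rw1, w1Rw2, w2Rw1, w2Rw2
The negation has an open branch (countermodel exists).

Not valid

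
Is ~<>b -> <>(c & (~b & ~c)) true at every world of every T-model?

Not valid

Tableau for the negation ~(~<>b -> <>(c & (~b & ~c))):
1. ~(~<>b -> <>(c & (~b & ~c))), w0
2. ~<>b, w0
3. ~<>(c & (~b & ~c)), w0
4. ~b, w0
5. ~(c & (~b & ~c)), w0
6. ~(~b & ~c), w0
7. c, w0
Accessibility: w0Rw0
The negation has an open branch (countermodel exists).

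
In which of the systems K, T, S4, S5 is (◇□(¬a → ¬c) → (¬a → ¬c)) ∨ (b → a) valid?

S4-tableau for the negation ¬((◇□(¬a → ¬c) → (¬a → ¬c)) ∨ (b → a)):
1. ¬((◇□(¬a → ¬c) → (¬a → ¬c)) ∨ (b → a)), u
2. ¬(◇□(¬a → ¬c) → (¬a → ¬c)), u
3. ¬(b → a), u
4. ◇□(¬a → ¬c), u
5. ¬(¬a → ¬c), u
6. b, u
7. ¬a, u
8. c, u
9. □(¬a → ¬c), v
10. ¬a → ¬c, v
11. ¬c, v
Accessibility: uRu, uRv, vRv
Complete open branch: countermodel on an S4-frame, so not valid in S4, nor in K, T (the same frame is also a K-frame and a T-frame).
S5-tableau for the negation ¬((◇□(¬a → ¬c) → (¬a → ¬c)) ∨ (b → a)):
1. ¬((◇□(¬a → ¬c) → (¬a → ¬c)) ∨ (b → a)), u
2. ¬(◇□(¬a → ¬c) → (¬a → ¬c)), u
3. ¬(b → a), u
4. ◇□(¬a → ¬c), u
5. ¬(¬a → ¬c), u
6. b, u
7. ¬a, u
8. c, u
9. □(¬a → ¬c), v
10. ¬a → ¬c, u
11. ¬a → ¬c, v
12. ¬c, u
Accessibility: uRu, uRv, vRu, vRv
Branch closes: c and ¬c both at u.
Every branch closes (one shown): valid in S5.

S5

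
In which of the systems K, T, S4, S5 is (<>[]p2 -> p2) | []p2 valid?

S5

S4-tableau for the negation ~((<>[]p2 -> p2) | []p2):
1. ~((<>[]p2 -> p2) | []p2), w0
2. ~(<>[]p2 -> p2), w0
3. ~[]p2, w0
4. <>[]p2, w0
5. ~p2, w0
6. ~p2, w1
7. []p2, w2
8. p2, w2
Accessibility: w0Rw0, w0Rw1, w0Rw2, w1Rw1, w2Rw2
Complete open branch: countermodel on an S4-frame, so not valid in S4, nor in K, T (the same frame is also a K-frame and a T-frame).
S5-tableau for the negation ~((<>[]p2 -> p2) | []p2):
1. ~((<>[]p2 -> p2) | []p2), w0
2. ~(<>[]p2 -> p2), w0
3. ~[]p2, w0
4. <>[]p2, w0
5. ~p2, w0
6. ~p2, w1
7. []p2, w2
8. p2, w0
Accessibility: w0Rw0, w0Rw1, w0Rw2, w1Rw0, w1Rw1, w1Rw2, w2Rw0, w2Rw1, w2Rw2
Branch closes: p2 and ~p2 both at w0.
Every branch closes (one shown): valid in S5.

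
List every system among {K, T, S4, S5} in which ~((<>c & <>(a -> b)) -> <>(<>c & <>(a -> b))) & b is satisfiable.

T-tableau for the formula:
1. ~((<>c & <>(a -> b)) -> <>(<>c & <>(a -> b))) & b, 0
2. ~((<>c & <>(a -> b)) -> <>(<>c & <>(a -> b))), 0   [&-rule on 1]
3. b, 0   [&-rule on 1]
4. <>c & <>(a -> b), 0   [~->-rule on 2]
5. ~<>(<>c & <>(a -> b)), 0   [~->-rule on 2]
6. <>c, 0   [&-rule on 4]
7. <>(a -> b), 0   [&-rule on 4]
8. ~(<>c & <>(a -> b)), 0   [~<>-rule on 5 via 0R0]
9. ~<>c, 0   [~&-rule on 8 (branches; this branch)]
10. ~c, 0   [~<>-rule on 9 via 0R0]
11. c, 1   [<>-rule on 6: fresh world 1, 0R1]
12. ~(<>c & <>(a -> b)), 1   [~<>-rule on 5 via 0R1]
13. ~c, 1   [~<>-rule on 9 via 0R1]
Accessibility: 0R0, 0R1, 1R1
Branch closes: c and ~c both at 1.
Every branch closes (one shown): unsatisfiable in T, hence also in S4, S5 (every S4/S5-frame is a T-frame).
K-tableau for the formula:
1. ~((<>c & <>(a -> b)) -> <>(<>c & <>(a -> b))) & b, 0
2. ~((<>c & <>(a -> b)) -> <>(<>c & <>(a -> b))), 0   [&-rule on 1]
3. b, 0   [&-rule on 1]
4. <>c & <>(a -> b), 0   [~->-rule on 2]
5. ~<>(<>c & <>(a -> b)), 0   [~->-rule on 2]
6. <>c, 0   [&-rule on 4]
7. <>(a -> b), 0   [&-rule on 4]
8. c, 1   [<>-rule on 6: fresh world 1, 0R1]
9. ~(<>c & <>(a -> b)), 1   [~<>-rule on 5 via 0R1]
10. ~<>(a -> b), 1   [~&-rule on 9 (branches; this branch)]
11. a -> b, 2   [<>-rule on 7: fresh world 2, 0R2]
12. ~(<>c & <>(a -> b)), 2   [~<>-rule on 5 via 0R2]
13. b, 2   [->-rule on 11 (branches; this branch)]
14. ~<>(a -> b), 2   [~&-rule on 12 (branches; this branch)]
Accessibility: 0R1, 0R2
Complete open branch: satisfiable in K.

K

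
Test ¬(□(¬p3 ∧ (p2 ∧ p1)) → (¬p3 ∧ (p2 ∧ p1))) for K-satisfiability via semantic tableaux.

Yes, satisfiable

1. ¬(□(¬p3 ∧ (p2 ∧ p1)) → (¬p3 ∧ (p2 ∧ p1))), u
2. □(¬p3 ∧ (p2 ∧ p1)), u
3. ¬(¬p3 ∧ (p2 ∧ p1)), u
4. ¬(p2 ∧ p1), u
5. ¬p1, u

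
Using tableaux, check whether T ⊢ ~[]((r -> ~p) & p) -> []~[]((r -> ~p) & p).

Invalid (countermodel exists)

Tableau for the negation ~(~[]((r -> ~p) & p) -> []~[]((r -> ~p) & p)):
1. ~(~[]((r -> ~p) & p) -> []~[]((r -> ~p) & p)), w0
2. ~[]((r -> ~p) & p), w0   [~->-rule on 1]
3. ~[]~[]((r -> ~p) & p), w0   [~->-rule on 1]
4. ~((r -> ~p) & p), w1   [~[]-rule on 2: fresh world w1, w0Rw1]
5. ~p, w1   [~&-rule on 4 (branches; this branch)]
6. []((r -> ~p) & p), w2   [~[]-rule on 3: fresh world w2, w0Rw2]
7. (r -> ~p) & p, w2   [[]-rule on 6 via w2Rw2]
8. r -> ~p, w2   [&-rule on 7]
9. p, w2   [&-rule on 7]
10. ~r, w2   [->-rule on 8 (branches; this branch)]
Accessibility: w0Rw0, w0Rw1, w0Rw2, w1Rw1, w2Rw2
The negation has an open branch (countermodel exists).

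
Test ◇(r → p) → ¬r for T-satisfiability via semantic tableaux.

Satisfiable

1. ◇(r → p) → ¬r, u
2. ¬r, u   [→-rule on 1 (branches; this branch)]
Accessibility: uRu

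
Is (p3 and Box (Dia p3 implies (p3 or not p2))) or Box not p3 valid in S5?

Tableau for the negation not ((p3 and Box (Dia p3 implies (p3 or not p2))) or Box not p3):
1. not ((p3 and Box (Dia p3 implies (p3 or not p2))) or Box not p3), u
2. not (p3 and Box (Dia p3 implies (p3 or not p2))), u
3. not Box not p3, u
4. not Box (Dia p3 implies (p3 or not p2)), u
5. p3, v
6. not (Dia p3 implies (p3 or not p2)), w
7. Dia p3, w
8. not (p3 or not p2), w
9. not p3, w
10. p2, w
11. p3, x
Accessibility: uRu, uRv, uRw, uRx, vRu, vRv, vRw, vRx, wRu, wRv, wRw, wRx, xRu, xRv, xRw, xRx
The negation has an open branch (countermodel exists).

No, not valid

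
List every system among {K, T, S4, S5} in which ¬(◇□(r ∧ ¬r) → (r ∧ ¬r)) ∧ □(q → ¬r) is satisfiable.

K

T-tableau for the formula:
1. ¬(◇□(r ∧ ¬r) → (r ∧ ¬r)) ∧ □(q → ¬r), w0
2. ¬(◇□(r ∧ ¬r) → (r ∧ ¬r)), w0
3. □(q → ¬r), w0
4. ◇□(r ∧ ¬r), w0
5. ¬(r ∧ ¬r), w0
6. q → ¬r, w0
7. r, w0
8. ¬q, w0
9. □(r ∧ ¬r), w1
10. q → ¬r, w1
11. r ∧ ¬r, w1
12. r, w1
13. ¬r, w1
Accessibility: w0Rw0, w0Rw1, w1Rw1
Branch closes: r and ¬r both at w1.
Every branch closes (one shown): unsatisfiable in T, hence also in S4, S5 (every S4/S5-frame is a T-frame).
K-tableau for the formula:
1. ¬(◇□(r ∧ ¬r) → (r ∧ ¬r)) ∧ □(q → ¬r), w0
2. ¬(◇□(r ∧ ¬r) → (r ∧ ¬r)), w0
3. □(q → ¬r), w0
4. ◇□(r ∧ ¬r), w0
5. ¬(r ∧ ¬r), w0
6. r, w0
7. □(r ∧ ¬r), w1
8. q → ¬r, w1
9. ¬r, w1
Accessibility: w0Rw1
Complete open branch: satisfiable in K.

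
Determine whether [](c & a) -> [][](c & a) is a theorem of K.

Invalid (countermodel exists)

Tableau for the negation ~([](c & a) -> [][](c & a)):
1. ~([](c & a) -> [][](c & a)), 0
2. [](c & a), 0
3. ~[][](c & a), 0
4. ~[](c & a), 1
5. c & a, 1
6. c, 1
7. a, 1
8. ~(c & a), 2
9. ~a, 2
Accessibility: 0R1, 1R2
The negation has an open branch (countermodel exists).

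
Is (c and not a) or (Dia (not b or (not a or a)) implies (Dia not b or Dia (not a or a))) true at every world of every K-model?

Tableau for the negation not ((c and not a) or (Dia (not b or (not a or a)) implies (Dia not b or Dia (not a or a)))):
1. not ((c and not a) or (Dia (not b or (not a or a)) implies (Dia not b or Dia (not a or a)))), w0
2. not (c and not a), w0   [neg-or-rule on 1]
3. not (Dia (not b or (not a or a)) implies (Dia not b or Dia (not a or a))), w0   [neg-or-rule on 1]
4. Dia (not b or (not a or a)), w0   [neg-implies-rule on 3]
5. not (Dia not b or Dia (not a or a)), w0   [neg-implies-rule on 3]
6. not Dia not b, w0   [neg-or-rule on 5]
7. not Dia (not a or a), w0   [neg-or-rule on 5]
8. a, w0   [neg-and-rule on 2 (branches; this branch)]
9. not b or (not a or a), w1   [Dia-rule on 4: fresh world w1, w0Rw1]
10. b, w1   [neg-Dia-rule on 6 via w0Rw1]
11. not (not a or a), w1   [neg-Dia-rule on 7 via w0Rw1]
12. a, w1   [neg-or-rule on 11]
13. not a, w1   [neg-or-rule on 11]
Accessibility: w0Rw1
Branch closes: a and not a both at w1.
All branches of the negation close; one closing branch shown above.

Valid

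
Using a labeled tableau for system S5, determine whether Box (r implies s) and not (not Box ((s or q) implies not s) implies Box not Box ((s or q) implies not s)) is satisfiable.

1. Box (r implies s) and not (not Box ((s or q) implies not s) implies Box not Box ((s or q) implies not s)), 0
2. Box (r implies s), 0
3. not (not Box ((s or q) implies not s) implies Box not Box ((s or q) implies not s)), 0
4. not Box ((s or q) implies not s), 0
5. not Box not Box ((s or q) implies not s), 0
6. r implies s, 0
7. not r, 0
8. not ((s or q) implies not s), 1
9. s or q, 1
10. s, 1
11. r implies s, 1
12. q, 1
13. Box ((s or q) implies not s), 2
14. r implies s, 2
15. (s or q) implies not s, 0
16. (s or q) implies not s, 1
17. (s or q) implies not s, 2
18. s, 2
19. not (s or q), 0
20. not s, 0
21. not q, 0
22. not (s or q), 1
23. not s, 1
24. not q, 1
Accessibility: 0R0, 0R1, 0R2, 1R0, 1R1, 1R2, 2R0, 2R1, 2R2
Branch closes: s and not s both at 1.
All branches of the tableau close; one closing branch shown above.

Unsatisfiable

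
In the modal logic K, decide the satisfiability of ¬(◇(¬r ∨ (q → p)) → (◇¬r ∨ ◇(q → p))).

1. ¬(◇(¬r ∨ (q → p)) → (◇¬r ∨ ◇(q → p))), w0
2. ◇(¬r ∨ (q → p)), w0   [¬→-rule on 1]
3. ¬(◇¬r ∨ ◇(q → p)), w0   [¬→-rule on 1]
4. ¬◇¬r, w0   [¬∨-rule on 3]
5. ¬◇(q → p), w0   [¬∨-rule on 3]
6. ¬r ∨ (q → p), w1   [◇-rule on 2: fresh world w1, w0Rw1]
7. r, w1   [¬◇-rule on 4 via w0Rw1]
8. ¬(q → p), w1   [¬◇-rule on 5 via w0Rw1]
9. q, w1   [¬→-rule on 8]
10. ¬p, w1   [¬→-rule on 8]
11. q → p, w1   [∨-rule on 6 (branches; this branch)]
12. p, w1   [→-rule on 11 (branches; this branch)]
Accessibility: w0Rw1
Branch closes: p and ¬p both at w1.
Every branch closes; the branch above is one of them.

No, unsatisfiable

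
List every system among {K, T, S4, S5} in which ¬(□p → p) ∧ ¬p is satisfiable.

K

T-tableau for the formula:
1. ¬(□p → p) ∧ ¬p, u
2. ¬(□p → p), u
3. ¬p, u
4. □p, u
5. p, u
Accessibility: uRu
Branch closes: p and ¬p both at u.
Every branch closes (one shown): unsatisfiable in T, hence also in S4, S5 (every S4/S5-frame is a T-frame).
K-tableau for the formula:
1. ¬(□p → p) ∧ ¬p, u
2. ¬(□p → p), u
3. ¬p, u
4. □p, u
Complete open branch: satisfiable in K.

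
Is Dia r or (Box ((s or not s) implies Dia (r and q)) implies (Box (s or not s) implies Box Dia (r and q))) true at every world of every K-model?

Tableau for the negation not (Dia r or (Box ((s or not s) implies Dia (r and q)) implies (Box (s or not s) implies Box Dia (r and q)))):
1. not (Dia r or (Box ((s or not s) implies Dia (r and q)) implies (Box (s or not s) implies Box Dia (r and q)))), w0
2. not Dia r, w0
3. not (Box ((s or not s) implies Dia (r and q)) implies (Box (s or not s) implies Box Dia (r and q))), w0
4. Box ((s or not s) implies Dia (r and q)), w0
5. not (Box (s or not s) implies Box Dia (r and q)), w0
6. Box (s or not s), w0
7. not Box Dia (r and q), w0
8. not Dia (r and q), w1
9. not r, w1
10. (s or not s) implies Dia (r and q), w1
11. s or not s, w1
12. Dia (r and q), w1
13. not s, w1
14. r and q, w2
15. r, w2
16. q, w2
17. not (r and q), w2
18. not q, w2
Accessibility: w0Rw1, w1Rw2
Branch closes: q and not q both at w2.
Every branch of the negation's tableau closes; the branch above is one of them.

Yes, valid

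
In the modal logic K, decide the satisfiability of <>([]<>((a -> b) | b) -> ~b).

Satisfiable (open branch found)

1. <>([]<>((a -> b) | b) -> ~b), u
2. []<>((a -> b) | b) -> ~b, v
3. ~b, v
Accessibility: uRv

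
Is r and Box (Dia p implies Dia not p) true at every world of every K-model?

Tableau for the negation not (r and Box (Dia p implies Dia not p)):
1. not (r and Box (Dia p implies Dia not p)), u
2. not Box (Dia p implies Dia not p), u
3. not (Dia p implies Dia not p), v
4. Dia p, v
5. not Dia not p, v
6. p, w
Accessibility: uRv, vRw
The negation has an open branch (countermodel exists).

Not valid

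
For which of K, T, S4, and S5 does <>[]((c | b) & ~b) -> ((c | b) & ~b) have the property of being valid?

S5

S4-tableau for the negation ~(<>[]((c | b) & ~b) -> ((c | b) & ~b)):
1. ~(<>[]((c | b) & ~b) -> ((c | b) & ~b)), u
2. <>[]((c | b) & ~b), u
3. ~((c | b) & ~b), u
4. b, u
5. []((c | b) & ~b), v
6. (c | b) & ~b, v
7. c | b, v
8. ~b, v
9. c, v
Accessibility: uRu, uRv, vRv
Complete open branch: countermodel on an S4-frame, so not valid in S4, nor in K, T (the same frame is also a K-frame and a T-frame).
S5-tableau for the negation ~(<>[]((c | b) & ~b) -> ((c | b) & ~b)):
1. ~(<>[]((c | b) & ~b) -> ((c | b) & ~b)), u
2. <>[]((c | b) & ~b), u
3. ~((c | b) & ~b), u
4. ~(c | b), u
5. ~c, u
6. ~b, u
7. []((c | b) & ~b), v
8. (c | b) & ~b, u
9. c | b, u
10. (c | b) & ~b, v
11. c | b, v
12. ~b, v
13. b, u
Accessibility: uRu, uRv, vRu, vRv
Branch closes: b and ~b both at u.
Every branch closes (one shown): valid in S5.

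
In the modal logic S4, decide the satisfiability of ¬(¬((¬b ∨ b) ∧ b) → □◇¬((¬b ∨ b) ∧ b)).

Satisfiable (open branch found)

1. ¬(¬((¬b ∨ b) ∧ b) → □◇¬((¬b ∨ b) ∧ b)), u
2. ¬((¬b ∨ b) ∧ b), u
3. ¬□◇¬((¬b ∨ b) ∧ b), u
4. ¬b, u
5. ¬◇¬((¬b ∨ b) ∧ b), v
6. (¬b ∨ b) ∧ b, v
7. ¬b ∨ b, v
8. b, v
Accessibility: uRu, uRv, vRv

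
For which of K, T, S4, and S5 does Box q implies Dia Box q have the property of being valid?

K-tableau for the negation not (Box q implies Dia Box q):
1. not (Box q implies Dia Box q), 0
2. Box q, 0
3. not Dia Box q, 0
Complete open branch: countermodel on a K-frame, so not valid in K.
T-tableau for the negation not (Box q implies Dia Box q):
1. not (Box q implies Dia Box q), 0
2. Box q, 0
3. not Dia Box q, 0
4. q, 0
5. not Box q, 0
6. not q, 1
7. q, 1
Accessibility: 0R0, 0R1, 1R1
Branch closes: q and not q both at 1.
Every branch closes (one shown): valid in T, hence also in S4, S5 (every theorem of T is a theorem of S4 and S5).

T, S4, S5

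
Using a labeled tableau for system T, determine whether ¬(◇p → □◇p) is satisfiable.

1. ¬(◇p → □◇p), u
2. ◇p, u
3. ¬□◇p, u
4. p, v
5. ¬◇p, w
6. ¬p, w
Accessibility: uRu, uRv, uRw, vRv, wRw

Yes, satisfiable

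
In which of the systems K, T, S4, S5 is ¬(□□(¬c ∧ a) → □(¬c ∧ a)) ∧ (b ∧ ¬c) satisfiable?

K

T-tableau for the formula:
1. ¬(□□(¬c ∧ a) → □(¬c ∧ a)) ∧ (b ∧ ¬c), 0
2. ¬(□□(¬c ∧ a) → □(¬c ∧ a)), 0
3. b ∧ ¬c, 0
4. □□(¬c ∧ a), 0
5. ¬□(¬c ∧ a), 0
6. b, 0
7. ¬c, 0
8. □(¬c ∧ a), 0
9. ¬c ∧ a, 0
10. a, 0
11. ¬(¬c ∧ a), 1
12. □(¬c ∧ a), 1
13. ¬c ∧ a, 1
14. ¬c, 1
15. a, 1
16. ¬a, 1
Accessibility: 0R0, 0R1, 1R1
Branch closes: a and ¬a both at 1.
Every branch closes (one shown): unsatisfiable in T, hence also in S4, S5 (every S4/S5-frame is a T-frame).
K-tableau for the formula:
1. ¬(□□(¬c ∧ a) → □(¬c ∧ a)) ∧ (b ∧ ¬c), 0
2. ¬(□□(¬c ∧ a) → □(¬c ∧ a)), 0
3. b ∧ ¬c, 0
4. □□(¬c ∧ a), 0
5. ¬□(¬c ∧ a), 0
6. b, 0
7. ¬c, 0
8. ¬(¬c ∧ a), 1
9. □(¬c ∧ a), 1
10. ¬a, 1
Accessibility: 0R1
Complete open branch: satisfiable in K.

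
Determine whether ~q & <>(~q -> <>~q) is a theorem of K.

No, not valid

Tableau for the negation ~(~q & <>(~q -> <>~q)):
1. ~(~q & <>(~q -> <>~q)), 0
2. ~<>(~q -> <>~q), 0   [~&-rule on 1 (branches; this branch)]
The negation has an open branch (countermodel exists).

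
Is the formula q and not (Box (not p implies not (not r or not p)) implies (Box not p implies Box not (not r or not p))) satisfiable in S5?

Unsatisfiable

1. q and not (Box (not p implies not (not r or not p)) implies (Box not p implies Box not (not r or not p))), w0
2. q, w0   [and-rule on 1]
3. not (Box (not p implies not (not r or not p)) implies (Box not p implies Box not (not r or not p))), w0   [and-rule on 1]
4. Box (not p implies not (not r or not p)), w0   [neg-implies-rule on 3]
5. not (Box not p implies Box not (not r or not p)), w0   [neg-implies-rule on 3]
6. Box not p, w0   [neg-implies-rule on 5]
7. not Box not (not r or not p), w0   [neg-implies-rule on 5]
8. not p implies not (not r or not p), w0   [Box-rule on 4 via w0Rw0]
9. not p, w0   [Box-rule on 6 via w0Rw0]
10. not (not r or not p), w0   [implies-rule on 8 (branches; this branch)]
11. r, w0   [neg-or-rule on 10]
12. p, w0   [neg-or-rule on 10]
Accessibility: w0Rw0
Branch closes: p and not p both at w0.
(One branch shown.) All branches close.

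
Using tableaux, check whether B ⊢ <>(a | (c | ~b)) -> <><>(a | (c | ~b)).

Tableau for the negation ~(<>(a | (c | ~b)) -> <><>(a | (c | ~b))):
1. ~(<>(a | (c | ~b)) -> <><>(a | (c | ~b))), u
2. <>(a | (c | ~b)), u
3. ~<><>(a | (c | ~b)), u
4. ~<>(a | (c | ~b)), u
5. ~(a | (c | ~b)), u
6. ~a, u
7. ~(c | ~b), u
8. ~c, u
9. b, u
10. a | (c | ~b), v
11. ~<>(a | (c | ~b)), v
12. ~(a | (c | ~b)), v
13. ~a, v
14. ~(c | ~b), v
15. ~c, v
16. b, v
17. c | ~b, v
18. ~b, v
Accessibility: uRu, uRv, vRu, vRv
Branch closes: b and ~b both at v.
Every branch of the negation's tableau closes; the branch above is one of them.

Valid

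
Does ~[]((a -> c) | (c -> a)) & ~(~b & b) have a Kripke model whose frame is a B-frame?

1. ~[]((a -> c) | (c -> a)) & ~(~b & b), w0
2. ~[]((a -> c) | (c -> a)), w0
3. ~(~b & b), w0
4. ~b, w0
5. ~((a -> c) | (c -> a)), w1
6. ~(a -> c), w1
7. ~(c -> a), w1
8. a, w1
9. ~c, w1
10. c, w1
11. ~a, w1
Accessibility: w0Rw0, w0Rw1, w1Rw0, w1Rw1
Branch closes: c and ~c both at w1.
(One branch shown.) All branches close.

No, unsatisfiable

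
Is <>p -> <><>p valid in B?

Valid

Tableau for the negation ~(<>p -> <><>p):
1. ~(<>p -> <><>p), 0
2. <>p, 0   [~->-rule on 1]
3. ~<><>p, 0   [~->-rule on 1]
4. ~<>p, 0   [~<>-rule on 3 via 0R0]
5. ~p, 0   [~<>-rule on 4 via 0R0]
6. p, 1   [<>-rule on 2: fresh world 1, 0R1]
7. ~<>p, 1   [~<>-rule on 3 via 0R1]
8. ~p, 1   [~<>-rule on 4 via 0R1]
Accessibility: 0R0, 0R1, 1R0, 1R1
Branch closes: p and ~p both at 1.
All branches of the negation close; one closing branch shown above.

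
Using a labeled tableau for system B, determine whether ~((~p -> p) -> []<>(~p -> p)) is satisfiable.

No, unsatisfiable

1. ~((~p -> p) -> []<>(~p -> p)), u
2. ~p -> p, u
3. ~[]<>(~p -> p), u
4. p, u
5. ~<>(~p -> p), v
6. ~(~p -> p), u
7. ~p, u
Accessibility: uRu, uRv, vRu, vRv
Branch closes: p and ~p both at u.
(One branch shown.) All branches close.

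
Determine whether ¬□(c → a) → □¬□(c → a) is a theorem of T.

Invalid (countermodel exists)

Tableau for the negation ¬(¬□(c → a) → □¬□(c → a)):
1. ¬(¬□(c → a) → □¬□(c → a)), u
2. ¬□(c → a), u   [¬→-rule on 1]
3. ¬□¬□(c → a), u   [¬→-rule on 1]
4. ¬(c → a), v   [¬□-rule on 2: fresh world v, uRv]
5. c, v   [¬→-rule on 4]
6. ¬a, v   [¬→-rule on 4]
7. □(c → a), w   [¬□-rule on 3: fresh world w, uRw]
8. c → a, w   [□-rule on 7 via wRw]
9. a, w   [→-rule on 8 (branches; this branch)]
Accessibility: uRu, uRv, uRw, vRv, wRw
The negation has an open branch (countermodel exists).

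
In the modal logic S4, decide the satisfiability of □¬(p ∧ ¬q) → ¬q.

Satisfiable (open branch found)

1. □¬(p ∧ ¬q) → ¬q, u
2. ¬q, u
Accessibility: uRu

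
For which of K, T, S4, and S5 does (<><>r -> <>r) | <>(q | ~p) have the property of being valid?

S4, S5

S4-tableau for the negation ~((<><>r -> <>r) | <>(q | ~p)):
1. ~((<><>r -> <>r) | <>(q | ~p)), u
2. ~(<><>r -> <>r), u
3. ~<>(q | ~p), u
4. <><>r, u
5. ~<>r, u
6. ~(q | ~p), u
7. ~q, u
8. p, u
9. ~r, u
10. <>r, v
11. ~(q | ~p), v
12. ~q, v
13. p, v
14. ~r, v
15. r, w
16. ~(q | ~p), w
17. ~q, w
18. p, w
19. ~r, w
Accessibility: uRu, uRv, uRw, vRv, vRw, wRw
Branch closes: r and ~r both at w.
Every branch closes (one shown): valid in S4, hence also in S5 (every theorem of S4 is a theorem of S5).
T-tableau for the negation ~((<><>r -> <>r) | <>(q | ~p)):
1. ~((<><>r -> <>r) | <>(q | ~p)), u
2. ~(<><>r -> <>r), u
3. ~<>(q | ~p), u
4. <><>r, u
5. ~<>r, u
6. ~(q | ~p), u
7. ~q, u
8. p, u
9. ~r, u
10. <>r, v
11. ~(q | ~p), v
12. ~q, v
13. p, v
14. ~r, v
15. r, w
Accessibility: uRu, uRv, vRv, vRw, wRw
Complete open branch: countermodel on a T-frame, so not valid in T, nor in K (the same frame is also a K-frame).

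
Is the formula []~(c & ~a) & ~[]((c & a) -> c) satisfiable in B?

1. []~(c & ~a) & ~[]((c & a) -> c), u
2. []~(c & ~a), u
3. ~[]((c & a) -> c), u
4. ~(c & ~a), u
5. a, u
6. ~((c & a) -> c), v
7. c & a, v
8. ~c, v
9. c, v
10. a, v
Accessibility: uRu, uRv, vRu, vRv
Branch closes: c and ~c both at v.
Every branch closes; the branch above is one of them.

Unsatisfiable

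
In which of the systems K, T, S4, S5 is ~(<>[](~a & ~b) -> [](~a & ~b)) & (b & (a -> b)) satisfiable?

K, T, S4

S5-tableau for the formula:
1. ~(<>[](~a & ~b) -> [](~a & ~b)) & (b & (a -> b)), w0
2. ~(<>[](~a & ~b) -> [](~a & ~b)), w0
3. b & (a -> b), w0
4. <>[](~a & ~b), w0
5. ~[](~a & ~b), w0
6. b, w0
7. a -> b, w0
8. [](~a & ~b), w1
9. ~a & ~b, w0
10. ~a, w0
11. ~b, w0
Accessibility: w0Rw0, w0Rw1, w1Rw0, w1Rw1
Branch closes: b and ~b both at w0.
Every branch closes (one shown): unsatisfiable in S5.
S4-tableau for the formula:
1. ~(<>[](~a & ~b) -> [](~a & ~b)) & (b & (a -> b)), w0
2. ~(<>[](~a & ~b) -> [](~a & ~b)), w0
3. b & (a -> b), w0
4. <>[](~a & ~b), w0
5. ~[](~a & ~b), w0
6. b, w0
7. a -> b, w0
8. [](~a & ~b), w1
9. ~a & ~b, w1
10. ~a, w1
11. ~b, w1
12. ~(~a & ~b), w2
13. b, w2
Accessibility: w0Rw0, w0Rw1, w0Rw2, w1Rw1, w2Rw2
Complete open branch: satisfiable in S4, hence also in K, T (this S4-model is also a K-model and a T-model).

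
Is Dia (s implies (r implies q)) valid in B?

Tableau for the negation not Dia (s implies (r implies q)):
1. not Dia (s implies (r implies q)), w0
2. not (s implies (r implies q)), w0
3. s, w0
4. not (r implies q), w0
5. r, w0
6. not q, w0
Accessibility: w0Rw0
The negation has an open branch (countermodel exists).

Invalid (countermodel exists)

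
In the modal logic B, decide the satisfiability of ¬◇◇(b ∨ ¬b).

1. ¬◇◇(b ∨ ¬b), u
2. ¬◇(b ∨ ¬b), u   [¬◇-rule on 1 via uRu]
3. ¬(b ∨ ¬b), u   [¬◇-rule on 2 via uRu]
4. ¬b, u   [¬∨-rule on 3]
5. b, u   [¬∨-rule on 3]
Accessibility: uRu
Branch closes: b and ¬b both at u.
Every branch closes; the branch above is one of them.

No, unsatisfiable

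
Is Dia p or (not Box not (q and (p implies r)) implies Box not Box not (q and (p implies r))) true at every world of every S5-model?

Valid

Tableau for the negation not (Dia p or (not Box not (q and (p implies r)) implies Box not Box not (q and (p implies r)))):
1. not (Dia p or (not Box not (q and (p implies r)) implies Box not Box not (q and (p implies r)))), u
2. not Dia p, u
3. not (not Box not (q and (p implies r)) implies Box not Box not (q and (p implies r))), u
4. not Box not (q and (p implies r)), u
5. not Box not Box not (q and (p implies r)), u
6. not p, u
7. q and (p implies r), v
8. q, v
9. p implies r, v
10. not p, v
11. r, v
12. Box not (q and (p implies r)), w
13. not p, w
14. not (q and (p implies r)), u
15. not (q and (p implies r)), v
16. not (q and (p implies r)), w
17. not q, u
18. not (p implies r), v
19. p, v
20. not r, v
Accessibility: uRu, uRv, uRw, vRu, vRv, vRw, wRu, wRv, wRw
Branch closes: p and not p both at v.
Every branch of the negation's tableau closes; the branch above is one of them.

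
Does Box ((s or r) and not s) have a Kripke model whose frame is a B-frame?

Yes, satisfiable

1. Box ((s or r) and not s), w0
2. (s or r) and not s, w0
3. s or r, w0
4. not s, w0
5. r, w0
Accessibility: w0Rw0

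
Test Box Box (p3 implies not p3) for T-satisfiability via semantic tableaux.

Satisfiable

1. Box Box (p3 implies not p3), 0
2. Box (p3 implies not p3), 0
3. p3 implies not p3, 0
4. not p3, 0
Accessibility: 0R0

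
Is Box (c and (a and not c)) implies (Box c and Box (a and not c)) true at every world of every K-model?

Valid in K

Tableau for the negation not (Box (c and (a and not c)) implies (Box c and Box (a and not c))):
1. not (Box (c and (a and not c)) implies (Box c and Box (a and not c))), 0
2. Box (c and (a and not c)), 0   [neg-implies-rule on 1]
3. not (Box c and Box (a and not c)), 0   [neg-implies-rule on 1]
4. not Box (a and not c), 0   [neg-and-rule on 3 (branches; this branch)]
5. not (a and not c), 1   [neg-Box-rule on 4: fresh world 1, 0R1]
6. c and (a and not c), 1   [Box-rule on 2 via 0R1]
7. c, 1   [and-rule on 6]
8. a and not c, 1   [and-rule on 6]
9. a, 1   [and-rule on 8]
10. not c, 1   [and-rule on 8]
Accessibility: 0R1
Branch closes: c and not c both at 1.
Every branch of the negation's tableau closes; the branch above is one of them.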